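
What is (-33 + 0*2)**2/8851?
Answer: 1089/8851 ≈ 0.12304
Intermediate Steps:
(-33 + 0*2)**2/8851 = (-33 + 0)**2*(1/8851) = (-33)**2*(1/8851) = 1089*(1/8851) = 1089/8851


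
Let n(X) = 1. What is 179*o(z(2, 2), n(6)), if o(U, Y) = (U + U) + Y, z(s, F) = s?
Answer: 895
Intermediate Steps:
o(U, Y) = Y + 2*U (o(U, Y) = 2*U + Y = Y + 2*U)
179*o(z(2, 2), n(6)) = 179*(1 + 2*2) = 179*(1 + 4) = 179*5 = 895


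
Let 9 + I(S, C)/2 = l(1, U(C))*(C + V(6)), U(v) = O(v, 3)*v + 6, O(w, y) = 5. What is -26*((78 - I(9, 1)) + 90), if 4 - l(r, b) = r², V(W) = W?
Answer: -3744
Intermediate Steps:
U(v) = 6 + 5*v (U(v) = 5*v + 6 = 6 + 5*v)
l(r, b) = 4 - r²
I(S, C) = 18 + 6*C (I(S, C) = -18 + 2*((4 - 1*1²)*(C + 6)) = -18 + 2*((4 - 1*1)*(6 + C)) = -18 + 2*((4 - 1)*(6 + C)) = -18 + 2*(3*(6 + C)) = -18 + 2*(18 + 3*C) = -18 + (36 + 6*C) = 18 + 6*C)
-26*((78 - I(9, 1)) + 90) = -26*((78 - (18 + 6*1)) + 90) = -26*((78 - (18 + 6)) + 90) = -26*((78 - 1*24) + 90) = -26*((78 - 24) + 90) = -26*(54 + 90) = -26*144 = -3744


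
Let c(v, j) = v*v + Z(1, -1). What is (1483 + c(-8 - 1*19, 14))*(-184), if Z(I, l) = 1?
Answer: -407192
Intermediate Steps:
c(v, j) = 1 + v**2 (c(v, j) = v*v + 1 = v**2 + 1 = 1 + v**2)
(1483 + c(-8 - 1*19, 14))*(-184) = (1483 + (1 + (-8 - 1*19)**2))*(-184) = (1483 + (1 + (-8 - 19)**2))*(-184) = (1483 + (1 + (-27)**2))*(-184) = (1483 + (1 + 729))*(-184) = (1483 + 730)*(-184) = 2213*(-184) = -407192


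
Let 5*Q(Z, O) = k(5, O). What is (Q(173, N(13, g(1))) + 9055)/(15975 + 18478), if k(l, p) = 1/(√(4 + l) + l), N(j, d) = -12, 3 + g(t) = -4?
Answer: 362201/1378120 ≈ 0.26282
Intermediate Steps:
g(t) = -7 (g(t) = -3 - 4 = -7)
k(l, p) = 1/(l + √(4 + l))
Q(Z, O) = 1/40 (Q(Z, O) = 1/(5*(5 + √(4 + 5))) = 1/(5*(5 + √9)) = 1/(5*(5 + 3)) = (⅕)/8 = (⅕)*(⅛) = 1/40)
(Q(173, N(13, g(1))) + 9055)/(15975 + 18478) = (1/40 + 9055)/(15975 + 18478) = (362201/40)/34453 = (362201/40)*(1/34453) = 362201/1378120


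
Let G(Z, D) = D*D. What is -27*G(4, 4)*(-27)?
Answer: 11664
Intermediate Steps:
G(Z, D) = D²
-27*G(4, 4)*(-27) = -27*4²*(-27) = -27*16*(-27) = -432*(-27) = 11664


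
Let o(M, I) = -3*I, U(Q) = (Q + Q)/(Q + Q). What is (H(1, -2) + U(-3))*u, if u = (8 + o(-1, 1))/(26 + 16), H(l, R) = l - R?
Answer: 10/21 ≈ 0.47619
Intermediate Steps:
U(Q) = 1 (U(Q) = (2*Q)/((2*Q)) = (2*Q)*(1/(2*Q)) = 1)
u = 5/42 (u = (8 - 3*1)/(26 + 16) = (8 - 3)/42 = 5*(1/42) = 5/42 ≈ 0.11905)
(H(1, -2) + U(-3))*u = ((1 - 1*(-2)) + 1)*(5/42) = ((1 + 2) + 1)*(5/42) = (3 + 1)*(5/42) = 4*(5/42) = 10/21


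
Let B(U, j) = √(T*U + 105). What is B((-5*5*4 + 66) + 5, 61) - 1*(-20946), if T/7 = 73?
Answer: 20946 + I*√14714 ≈ 20946.0 + 121.3*I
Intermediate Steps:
T = 511 (T = 7*73 = 511)
B(U, j) = √(105 + 511*U) (B(U, j) = √(511*U + 105) = √(105 + 511*U))
B((-5*5*4 + 66) + 5, 61) - 1*(-20946) = √(105 + 511*((-5*5*4 + 66) + 5)) - 1*(-20946) = √(105 + 511*((-25*4 + 66) + 5)) + 20946 = √(105 + 511*((-100 + 66) + 5)) + 20946 = √(105 + 511*(-34 + 5)) + 20946 = √(105 + 511*(-29)) + 20946 = √(105 - 14819) + 20946 = √(-14714) + 20946 = I*√14714 + 20946 = 20946 + I*√14714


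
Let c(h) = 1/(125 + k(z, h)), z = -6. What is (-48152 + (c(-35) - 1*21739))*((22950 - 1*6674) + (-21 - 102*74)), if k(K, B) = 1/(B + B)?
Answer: -5324124048323/8749 ≈ -6.0854e+8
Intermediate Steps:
k(K, B) = 1/(2*B)
c(h) = 1/(125 + 1/(2*h))
(-48152 + (c(-35) - 1*21739))*((22950 - 1*6674) + (-21 - 102*74)) = (-48152 + (2*(-35)/(1 + 250*(-35)) - 1*21739))*((22950 - 1*6674) + (-21 - 102*74)) = (-48152 + (2*(-35)/(1 - 8750) - 21739))*((22950 - 6674) + (-21 - 7548)) = (-48152 + (2*(-35)/(-8749) - 21739))*(16276 - 7569) = (-48152 + (2*(-35)*(-1/8749) - 21739))*8707 = (-48152 + (70/8749 - 21739))*8707 = (-48152 - 190194441/8749)*8707 = -611476289/8749*8707 = -5324124048323/8749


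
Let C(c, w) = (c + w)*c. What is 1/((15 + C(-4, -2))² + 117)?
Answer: 1/1638 ≈ 0.00061050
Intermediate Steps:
C(c, w) = c*(c + w)
1/((15 + C(-4, -2))² + 117) = 1/((15 - 4*(-4 - 2))² + 117) = 1/((15 - 4*(-6))² + 117) = 1/((15 + 24)² + 117) = 1/(39² + 117) = 1/(1521 + 117) = 1/1638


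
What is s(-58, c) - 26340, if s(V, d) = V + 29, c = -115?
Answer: -26369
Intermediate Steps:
s(V, d) = 29 + V
s(-58, c) - 26340 = (29 - 58) - 26340 = -29 - 26340 = -26369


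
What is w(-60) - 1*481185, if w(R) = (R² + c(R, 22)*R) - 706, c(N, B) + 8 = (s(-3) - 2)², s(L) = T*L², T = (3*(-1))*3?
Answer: -891151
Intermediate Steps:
T = -9 (T = -3*3 = -9)
s(L) = -9*L²
c(N, B) = 6881 (c(N, B) = -8 + (-9*(-3)² - 2)² = -8 + (-9*9 - 2)² = -8 + (-81 - 2)² = -8 + (-83)² = -8 + 6889 = 6881)
w(R) = -706 + R² + 6881*R (w(R) = (R² + 6881*R) - 706 = -706 + R² + 6881*R)
w(-60) - 1*481185 = (-706 + (-60)² + 6881*(-60)) - 1*481185 = (-706 + 3600 - 412860) - 481185 = -409966 - 481185 = -891151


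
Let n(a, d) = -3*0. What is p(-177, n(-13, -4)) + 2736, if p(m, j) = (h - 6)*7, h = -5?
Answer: 2659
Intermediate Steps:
n(a, d) = 0
p(m, j) = -77 (p(m, j) = (-5 - 6)*7 = -11*7 = -77)
p(-177, n(-13, -4)) + 2736 = -77 + 2736 = 2659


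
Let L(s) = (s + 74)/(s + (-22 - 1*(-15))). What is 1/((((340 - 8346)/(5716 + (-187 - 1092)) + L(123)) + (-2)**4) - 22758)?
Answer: -17748/403626899 ≈ -4.3971e-5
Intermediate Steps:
L(s) = (74 + s)/(-7 + s) (L(s) = (74 + s)/(s + (-22 + 15)) = (74 + s)/(s - 7) = (74 + s)/(-7 + s))
1/((((340 - 8346)/(5716 + (-187 - 1092)) + L(123)) + (-2)**4) - 22758) = 1/((((340 - 8346)/(5716 + (-187 - 1092)) + (74 + 123)/(-7 + 123)) + (-2)**4) - 22758) = 1/(((-8006/(5716 - 1279) + 197/116) + 16) - 22758) = 1/(((-8006/4437 + (1/116)*197) + 16) - 22758) = 1/(((-8006*1/4437 + 197/116) + 16) - 22758) = 1/(((-8006/4437 + 197/116) + 16) - 22758) = 1/((-1883/17748 + 16) - 22758) = 1/(282085/17748 - 22758) = 1/(-403626899/17748) = -17748/403626899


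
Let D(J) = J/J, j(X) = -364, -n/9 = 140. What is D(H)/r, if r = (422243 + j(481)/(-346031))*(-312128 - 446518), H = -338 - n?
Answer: -49433/15835019398341066 ≈ -3.1218e-12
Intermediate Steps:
n = -1260 (n = -9*140 = -1260)
H = 922 (H = -338 - 1*(-1260) = -338 + 1260 = 922)
D(J) = 1
r = -15835019398341066/49433 (r = (422243 - 364/(-346031))*(-312128 - 446518) = (422243 - 364*(-1/346031))*(-758646) = (422243 + 52/49433)*(-758646) = (20872738271/49433)*(-758646) = -15835019398341066/49433 ≈ -3.2033e+11)
D(H)/r = 1/(-15835019398341066/49433) = 1*(-49433/15835019398341066) = -49433/15835019398341066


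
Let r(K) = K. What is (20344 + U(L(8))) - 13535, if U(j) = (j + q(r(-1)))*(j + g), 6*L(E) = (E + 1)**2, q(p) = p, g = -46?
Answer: 25611/4 ≈ 6402.8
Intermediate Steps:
L(E) = (1 + E)**2/6 (L(E) = (E + 1)**2/6 = (1 + E)**2/6)
U(j) = (-1 + j)*(-46 + j) (U(j) = (j - 1)*(j - 46) = (-1 + j)*(-46 + j))
(20344 + U(L(8))) - 13535 = (20344 + (46 + ((1 + 8)**2/6)**2 - 47*(1 + 8)**2/6)) - 13535 = (20344 + (46 + ((1/6)*9**2)**2 - 47*9**2/6)) - 13535 = (20344 + (46 + ((1/6)*81)**2 - 47*81/6)) - 13535 = (20344 + (46 + (27/2)**2 - 47*27/2)) - 13535 = (20344 + (46 + 729/4 - 1269/2)) - 13535 = (20344 - 1625/4) - 13535 = 79751/4 - 13535 = 25611/4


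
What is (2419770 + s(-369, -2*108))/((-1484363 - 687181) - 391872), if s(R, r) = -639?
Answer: -806377/854472 ≈ -0.94371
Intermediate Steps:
(2419770 + s(-369, -2*108))/((-1484363 - 687181) - 391872) = (2419770 - 639)/((-1484363 - 687181) - 391872) = 2419131/(-2171544 - 391872) = 2419131/(-2563416) = 2419131*(-1/2563416) = -806377/854472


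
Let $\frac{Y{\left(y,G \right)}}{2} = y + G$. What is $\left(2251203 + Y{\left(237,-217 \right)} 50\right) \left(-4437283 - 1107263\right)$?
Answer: $-12492987680838$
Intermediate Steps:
$Y{\left(y,G \right)} = 2 G + 2 y$ ($Y{\left(y,G \right)} = 2 \left(y + G\right) = 2 \left(G + y\right) = 2 G + 2 y$)
$\left(2251203 + Y{\left(237,-217 \right)} 50\right) \left(-4437283 - 1107263\right) = \left(2251203 + \left(2 \left(-217\right) + 2 \cdot 237\right) 50\right) \left(-4437283 - 1107263\right) = \left(2251203 + \left(-434 + 474\right) 50\right) \left(-5544546\right) = \left(2251203 + 40 \cdot 50\right) \left(-5544546\right) = \left(2251203 + 2000\right) \left(-5544546\right) = 2253203 \left(-5544546\right) = -12492987680838$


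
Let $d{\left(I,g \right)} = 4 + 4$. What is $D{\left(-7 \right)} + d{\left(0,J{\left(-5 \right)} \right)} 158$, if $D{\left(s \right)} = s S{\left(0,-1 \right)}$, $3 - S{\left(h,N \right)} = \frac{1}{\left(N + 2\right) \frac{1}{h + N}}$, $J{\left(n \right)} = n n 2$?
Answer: $1236$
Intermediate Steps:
$J{\left(n \right)} = 2 n^{2}$ ($J{\left(n \right)} = n^{2} \cdot 2 = 2 n^{2}$)
$S{\left(h,N \right)} = 3 - \frac{N + h}{2 + N}$ ($S{\left(h,N \right)} = 3 - \frac{1}{\left(N + 2\right) \frac{1}{h + N}} = 3 - \frac{1}{\left(2 + N\right) \frac{1}{N + h}} = 3 - \frac{1}{\frac{1}{N + h} \left(2 + N\right)} = 3 - \frac{N + h}{2 + N}$)
$D{\left(s \right)} = 4 s$ ($D{\left(s \right)} = s \frac{6 - 0 + 2 \left(-1\right)}{2 - 1} = s \frac{6 + 0 - 2}{1} = s 1 \cdot 4 = s 4 = 4 s$)
$d{\left(I,g \right)} = 8$
$D{\left(-7 \right)} + d{\left(0,J{\left(-5 \right)} \right)} 158 = 4 \left(-7\right) + 8 \cdot 158 = -28 + 1264 = 1236$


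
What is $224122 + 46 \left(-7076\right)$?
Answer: $-101374$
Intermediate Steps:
$224122 + 46 \left(-7076\right) = 224122 - 325496 = -101374$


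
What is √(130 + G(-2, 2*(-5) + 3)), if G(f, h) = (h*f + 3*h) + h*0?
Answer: √123 ≈ 11.091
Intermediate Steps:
G(f, h) = 3*h + f*h (G(f, h) = (f*h + 3*h) + 0 = (3*h + f*h) + 0 = 3*h + f*h)
√(130 + G(-2, 2*(-5) + 3)) = √(130 + (2*(-5) + 3)*(3 - 2)) = √(130 + (-10 + 3)*1) = √(130 - 7*1) = √(130 - 7) = √123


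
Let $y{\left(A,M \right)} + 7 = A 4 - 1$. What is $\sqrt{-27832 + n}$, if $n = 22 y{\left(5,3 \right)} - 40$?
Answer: $2 i \sqrt{6902} \approx 166.16 i$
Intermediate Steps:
$y{\left(A,M \right)} = -8 + 4 A$ ($y{\left(A,M \right)} = -7 + \left(A 4 - 1\right) = -7 + \left(4 A - 1\right) = -7 + \left(-1 + 4 A\right) = -8 + 4 A$)
$n = 224$ ($n = 22 \left(-8 + 4 \cdot 5\right) - 40 = 22 \left(-8 + 20\right) - 40 = 22 \cdot 12 - 40 = 264 - 40 = 224$)
$\sqrt{-27832 + n} = \sqrt{-27832 + 224} = \sqrt{-27608} = 2 i \sqrt{6902}$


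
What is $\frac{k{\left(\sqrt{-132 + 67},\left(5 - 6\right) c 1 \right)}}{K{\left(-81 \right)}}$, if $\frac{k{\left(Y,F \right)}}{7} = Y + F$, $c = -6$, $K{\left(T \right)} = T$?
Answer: $- \frac{14}{27} - \frac{7 i \sqrt{65}}{81} \approx -0.51852 - 0.69674 i$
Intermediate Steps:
$k{\left(Y,F \right)} = 7 F + 7 Y$ ($k{\left(Y,F \right)} = 7 \left(Y + F\right) = 7 \left(F + Y\right) = 7 F + 7 Y$)
$\frac{k{\left(\sqrt{-132 + 67},\left(5 - 6\right) c 1 \right)}}{K{\left(-81 \right)}} = \frac{7 \left(5 - 6\right) \left(-6\right) 1 + 7 \sqrt{-132 + 67}}{-81} = \left(7 \left(5 - 6\right) \left(-6\right) 1 + 7 \sqrt{-65}\right) \left(- \frac{1}{81}\right) = \left(7 \left(-1\right) \left(-6\right) 1 + 7 i \sqrt{65}\right) \left(- \frac{1}{81}\right) = \left(7 \cdot 6 \cdot 1 + 7 i \sqrt{65}\right) \left(- \frac{1}{81}\right) = \left(7 \cdot 6 + 7 i \sqrt{65}\right) \left(- \frac{1}{81}\right) = \left(42 + 7 i \sqrt{65}\right) \left(- \frac{1}{81}\right) = - \frac{14}{27} - \frac{7 i \sqrt{65}}{81}$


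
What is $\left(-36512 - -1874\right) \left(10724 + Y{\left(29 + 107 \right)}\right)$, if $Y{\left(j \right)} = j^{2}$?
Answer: $-1012122360$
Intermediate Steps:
$\left(-36512 - -1874\right) \left(10724 + Y{\left(29 + 107 \right)}\right) = \left(-36512 - -1874\right) \left(10724 + \left(29 + 107\right)^{2}\right) = \left(-36512 + \left(1962 - 88\right)\right) \left(10724 + 136^{2}\right) = \left(-36512 + 1874\right) \left(10724 + 18496\right) = \left(-34638\right) 29220 = -1012122360$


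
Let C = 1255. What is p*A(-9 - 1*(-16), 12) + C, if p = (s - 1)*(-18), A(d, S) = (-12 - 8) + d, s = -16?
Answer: -2723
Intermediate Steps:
A(d, S) = -20 + d
p = 306 (p = (-16 - 1)*(-18) = -17*(-18) = 306)
p*A(-9 - 1*(-16), 12) + C = 306*(-20 + (-9 - 1*(-16))) + 1255 = 306*(-20 + (-9 + 16)) + 1255 = 306*(-20 + 7) + 1255 = 306*(-13) + 1255 = -3978 + 1255 = -2723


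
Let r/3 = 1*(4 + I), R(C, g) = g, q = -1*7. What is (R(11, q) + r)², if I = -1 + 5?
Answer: 289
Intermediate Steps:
I = 4
q = -7
r = 24 (r = 3*(1*(4 + 4)) = 3*(1*8) = 3*8 = 24)
(R(11, q) + r)² = (-7 + 24)² = 17² = 289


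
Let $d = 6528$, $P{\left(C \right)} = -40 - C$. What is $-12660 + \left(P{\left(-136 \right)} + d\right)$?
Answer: $-6036$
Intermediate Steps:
$-12660 + \left(P{\left(-136 \right)} + d\right) = -12660 + \left(\left(-40 - -136\right) + 6528\right) = -12660 + \left(\left(-40 + 136\right) + 6528\right) = -12660 + \left(96 + 6528\right) = -12660 + 6624 = -6036$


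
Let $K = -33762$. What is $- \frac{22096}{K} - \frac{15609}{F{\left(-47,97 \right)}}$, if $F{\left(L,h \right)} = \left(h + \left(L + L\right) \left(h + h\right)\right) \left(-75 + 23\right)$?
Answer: $\frac{54317045}{85147764} \approx 0.63791$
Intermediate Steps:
$F{\left(L,h \right)} = - 52 h - 208 L h$ ($F{\left(L,h \right)} = \left(h + 2 L 2 h\right) \left(-52\right) = \left(h + 4 L h\right) \left(-52\right) = - 52 h - 208 L h$)
$- \frac{22096}{K} - \frac{15609}{F{\left(-47,97 \right)}} = - \frac{22096}{-33762} - \frac{15609}{\left(-52\right) 97 \left(1 + 4 \left(-47\right)\right)} = \left(-22096\right) \left(- \frac{1}{33762}\right) - \frac{15609}{\left(-52\right) 97 \left(1 - 188\right)} = \frac{11048}{16881} - \frac{15609}{\left(-52\right) 97 \left(-187\right)} = \frac{11048}{16881} - \frac{15609}{943228} = \frac{11048}{16881} - \frac{1419}{85748} = \frac{54317045}{85147764}$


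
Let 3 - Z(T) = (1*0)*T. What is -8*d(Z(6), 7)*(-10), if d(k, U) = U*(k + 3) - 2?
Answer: 3200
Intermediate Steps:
Z(T) = 3 (Z(T) = 3 - 1*0*T = 3 - 0*T = 3 - 1*0 = 3 + 0 = 3)
d(k, U) = -2 + U*(3 + k) (d(k, U) = U*(3 + k) - 2 = -2 + U*(3 + k))
-8*d(Z(6), 7)*(-10) = -8*(-2 + 3*7 + 7*3)*(-10) = -8*(-2 + 21 + 21)*(-10) = -8*40*(-10) = -320*(-10) = 3200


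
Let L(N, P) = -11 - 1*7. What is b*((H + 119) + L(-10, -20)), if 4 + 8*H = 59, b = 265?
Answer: 228695/8 ≈ 28587.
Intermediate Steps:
H = 55/8 (H = -½ + (⅛)*59 = -½ + 59/8 = 55/8 ≈ 6.8750)
L(N, P) = -18 (L(N, P) = -11 - 7 = -18)
b*((H + 119) + L(-10, -20)) = 265*((55/8 + 119) - 18) = 265*(1007/8 - 18) = 265*(863/8) = 228695/8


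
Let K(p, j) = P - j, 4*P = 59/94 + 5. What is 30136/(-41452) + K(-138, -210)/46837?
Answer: -131855359701/182499808456 ≈ -0.72250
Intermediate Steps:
P = 529/376 (P = (59/94 + 5)/4 = (1/4)*(529/94) = 529/376 ≈ 1.4069)
K(p, j) = 529/376 - j
30136/(-41452) + K(-138, -210)/46837 = 30136/(-41452) + (529/376 - 1*(-210))/46837 = 30136*(-1/41452) + (529/376 + 210)*(1/46837) = -7534/10363 + (79489/376)*(1/46837) = -7534/10363 + 79489/17610712 = -131855359701/182499808456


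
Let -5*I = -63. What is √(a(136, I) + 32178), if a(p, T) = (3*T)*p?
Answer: √932970/5 ≈ 193.18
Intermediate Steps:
I = 63/5 (I = -⅕*(-63) = 63/5 ≈ 12.600)
a(p, T) = 3*T*p
√(a(136, I) + 32178) = √(3*(63/5)*136 + 32178) = √(25704/5 + 32178) = √(186594/5) = √932970/5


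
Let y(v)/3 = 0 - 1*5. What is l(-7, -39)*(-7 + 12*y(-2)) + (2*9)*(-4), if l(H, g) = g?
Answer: 7221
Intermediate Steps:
y(v) = -15 (y(v) = 3*(0 - 1*5) = 3*(0 - 5) = 3*(-5) = -15)
l(-7, -39)*(-7 + 12*y(-2)) + (2*9)*(-4) = -39*(-7 + 12*(-15)) + (2*9)*(-4) = -39*(-7 - 180) + 18*(-4) = -39*(-187) - 72 = 7293 - 72 = 7221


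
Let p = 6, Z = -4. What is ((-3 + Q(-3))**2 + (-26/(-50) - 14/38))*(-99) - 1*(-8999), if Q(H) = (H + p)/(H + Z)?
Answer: 182016053/23275 ≈ 7820.2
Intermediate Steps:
Q(H) = (6 + H)/(-4 + H) (Q(H) = (H + 6)/(H - 4) = (6 + H)/(-4 + H))
((-3 + Q(-3))**2 + (-26/(-50) - 14/38))*(-99) - 1*(-8999) = ((-3 + (6 - 3)/(-4 - 3))**2 + (-26/(-50) - 14/38))*(-99) - 1*(-8999) = ((-3 + 3/(-7))**2 + (-26*(-1/50) - 14*1/38))*(-99) + 8999 = ((-3 - 1/7*3)**2 + (13/25 - 7/19))*(-99) + 8999 = ((-3 - 3/7)**2 + 72/475)*(-99) + 8999 = ((-24/7)**2 + 72/475)*(-99) + 8999 = (576/49 + 72/475)*(-99) + 8999 = (277128/23275)*(-99) + 8999 = -27435672/23275 + 8999 = 182016053/23275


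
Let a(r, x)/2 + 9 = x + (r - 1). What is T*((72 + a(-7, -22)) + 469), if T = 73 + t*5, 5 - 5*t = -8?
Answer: 39818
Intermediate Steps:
t = 13/5 (t = 1 - 1/5*(-8) = 1 + 8/5 = 13/5 ≈ 2.6000)
a(r, x) = -20 + 2*r + 2*x (a(r, x) = -18 + 2*(x + (r - 1)) = -18 + 2*(x + (-1 + r)) = -18 + 2*(-1 + r + x) = -18 + (-2 + 2*r + 2*x) = -20 + 2*r + 2*x)
T = 86 (T = 73 + (13/5)*5 = 73 + 13 = 86)
T*((72 + a(-7, -22)) + 469) = 86*((72 + (-20 + 2*(-7) + 2*(-22))) + 469) = 86*((72 + (-20 - 14 - 44)) + 469) = 86*((72 - 78) + 469) = 86*(-6 + 469) = 86*463 = 39818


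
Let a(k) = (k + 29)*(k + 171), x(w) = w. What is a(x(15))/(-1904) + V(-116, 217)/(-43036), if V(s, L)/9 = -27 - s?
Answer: -3158319/731612 ≈ -4.3169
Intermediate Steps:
V(s, L) = -243 - 9*s (V(s, L) = 9*(-27 - s) = -243 - 9*s)
a(k) = (29 + k)*(171 + k)
a(x(15))/(-1904) + V(-116, 217)/(-43036) = (4959 + 15² + 200*15)/(-1904) + (-243 - 9*(-116))/(-43036) = (4959 + 225 + 3000)*(-1/1904) + (-243 + 1044)*(-1/43036) = 8184*(-1/1904) + 801*(-1/43036) = -1023/238 - 801/43036 = -3158319/731612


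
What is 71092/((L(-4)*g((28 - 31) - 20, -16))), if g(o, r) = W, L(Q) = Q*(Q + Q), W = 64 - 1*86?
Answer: -17773/176 ≈ -100.98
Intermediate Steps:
W = -22 (W = 64 - 86 = -22)
L(Q) = 2*Q**2 (L(Q) = Q*(2*Q) = 2*Q**2)
g(o, r) = -22
71092/((L(-4)*g((28 - 31) - 20, -16))) = 71092/(((2*(-4)**2)*(-22))) = 71092/(((2*16)*(-22))) = 71092/((32*(-22))) = 71092/(-704) = 71092*(-1/704) = -17773/176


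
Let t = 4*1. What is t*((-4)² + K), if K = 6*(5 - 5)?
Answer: 64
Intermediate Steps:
t = 4
K = 0 (K = 6*0 = 0)
t*((-4)² + K) = 4*((-4)² + 0) = 4*(16 + 0) = 4*16 = 64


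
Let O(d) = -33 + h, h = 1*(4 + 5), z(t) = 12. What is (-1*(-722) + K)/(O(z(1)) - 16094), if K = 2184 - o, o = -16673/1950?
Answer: -5683373/31430100 ≈ -0.18083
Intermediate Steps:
h = 9 (h = 1*9 = 9)
O(d) = -24 (O(d) = -33 + 9 = -24)
o = -16673/1950 (o = -16673*1/1950 = -16673/1950 ≈ -8.5503)
K = 4275473/1950 (K = 2184 - 1*(-16673/1950) = 2184 + 16673/1950 = 4275473/1950 ≈ 2192.6)
(-1*(-722) + K)/(O(z(1)) - 16094) = (-1*(-722) + 4275473/1950)/(-24 - 16094) = (722 + 4275473/1950)/(-16118) = (5683373/1950)*(-1/16118) = -5683373/31430100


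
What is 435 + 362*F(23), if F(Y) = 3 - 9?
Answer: -1737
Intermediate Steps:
F(Y) = -6
435 + 362*F(23) = 435 + 362*(-6) = 435 - 2172 = -1737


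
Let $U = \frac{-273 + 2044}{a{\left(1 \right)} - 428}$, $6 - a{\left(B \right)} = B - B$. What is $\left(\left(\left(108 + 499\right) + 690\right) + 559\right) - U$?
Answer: $\frac{785003}{422} \approx 1860.2$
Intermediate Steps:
$a{\left(B \right)} = 6$ ($a{\left(B \right)} = 6 - \left(B - B\right) = 6 - 0 = 6 + 0 = 6$)
$U = - \frac{1771}{422}$ ($U = \frac{-273 + 2044}{6 - 428} = \frac{1771}{-422} = 1771 \left(- \frac{1}{422}\right) = - \frac{1771}{422} \approx -4.1967$)
$\left(\left(\left(108 + 499\right) + 690\right) + 559\right) - U = \left(\left(\left(108 + 499\right) + 690\right) + 559\right) - - \frac{1771}{422} = \left(\left(607 + 690\right) + 559\right) + \frac{1771}{422} = \left(1297 + 559\right) + \frac{1771}{422} = 1856 + \frac{1771}{422} = \frac{785003}{422}$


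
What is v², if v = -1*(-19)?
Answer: 361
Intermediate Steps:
v = 19
v² = 19² = 361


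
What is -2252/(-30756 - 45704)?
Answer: 563/19115 ≈ 0.029453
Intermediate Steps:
-2252/(-30756 - 45704) = -2252/(-76460) = -2252*(-1/76460) = 563/19115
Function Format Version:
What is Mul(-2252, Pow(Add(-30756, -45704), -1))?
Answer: Rational(563, 19115) ≈ 0.029453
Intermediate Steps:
Mul(-2252, Pow(Add(-30756, -45704), -1)) = Mul(-2252, Pow(-76460, -1)) = Mul(-2252, Rational(-1, 76460)) = Rational(563, 19115)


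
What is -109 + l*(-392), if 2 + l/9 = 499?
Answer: -1753525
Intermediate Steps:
l = 4473 (l = -18 + 9*499 = -18 + 4491 = 4473)
-109 + l*(-392) = -109 + 4473*(-392) = -109 - 1753416 = -1753525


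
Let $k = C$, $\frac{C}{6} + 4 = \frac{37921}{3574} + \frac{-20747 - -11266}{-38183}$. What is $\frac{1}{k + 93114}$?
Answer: $\frac{68233021}{6356257392801} \approx 1.0735 \cdot 10^{-5}$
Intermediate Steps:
$C = \frac{2807875407}{68233021}$ ($C = -24 + 6 \left(\frac{37921}{3574} + \frac{-20747 - -11266}{-38183}\right) = -24 + 6 \left(37921 \cdot \frac{1}{3574} + \left(-20747 + 11266\right) \left(- \frac{1}{38183}\right)\right) = -24 + 6 \left(\frac{37921}{3574} - - \frac{9481}{38183}\right) = -24 + 6 \left(\frac{37921}{3574} + \frac{9481}{38183}\right) = -24 + 6 \cdot \frac{1481822637}{136466042} = -24 + \frac{4445467911}{68233021} = \frac{2807875407}{68233021} \approx 41.151$)
$k = \frac{2807875407}{68233021} \approx 41.151$
$\frac{1}{k + 93114} = \frac{1}{\frac{2807875407}{68233021} + 93114} = \frac{1}{\frac{6356257392801}{68233021}} = \frac{68233021}{6356257392801}$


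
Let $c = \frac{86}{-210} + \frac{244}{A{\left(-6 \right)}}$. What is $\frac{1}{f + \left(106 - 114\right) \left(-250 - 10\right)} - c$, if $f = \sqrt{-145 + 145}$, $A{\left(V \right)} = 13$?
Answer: $- \frac{61687}{3360} \approx -18.359$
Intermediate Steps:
$f = 0$ ($f = \sqrt{0} = 0$)
$c = \frac{25061}{1365}$ ($c = \frac{86}{-210} + \frac{244}{13} = 86 \left(- \frac{1}{210}\right) + 244 \cdot \frac{1}{13} = - \frac{43}{105} + \frac{244}{13} = \frac{25061}{1365} \approx 18.36$)
$\frac{1}{f + \left(106 - 114\right) \left(-250 - 10\right)} - c = \frac{1}{0 + \left(106 - 114\right) \left(-250 - 10\right)} - \frac{25061}{1365} = \frac{1}{0 - -2080} - \frac{25061}{1365} = \frac{1}{0 + 2080} - \frac{25061}{1365} = \frac{1}{2080} - \frac{25061}{1365} = - \frac{61687}{3360}$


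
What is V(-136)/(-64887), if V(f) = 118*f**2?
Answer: -2182528/64887 ≈ -33.636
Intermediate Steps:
V(-136)/(-64887) = (118*(-136)**2)/(-64887) = (118*18496)*(-1/64887) = 2182528*(-1/64887) = -2182528/64887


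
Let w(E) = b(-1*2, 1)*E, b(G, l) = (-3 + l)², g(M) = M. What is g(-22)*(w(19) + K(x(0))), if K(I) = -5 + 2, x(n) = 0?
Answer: -1606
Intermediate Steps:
K(I) = -3
w(E) = 4*E (w(E) = (-3 + 1)²*E = (-2)²*E = 4*E)
g(-22)*(w(19) + K(x(0))) = -22*(4*19 - 3) = -22*(76 - 3) = -22*73 = -1606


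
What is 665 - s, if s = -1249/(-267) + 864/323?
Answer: 56716150/86241 ≈ 657.65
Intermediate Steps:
s = 634115/86241 (s = -1249*(-1/267) + 864*(1/323) = 1249/267 + 864/323 = 634115/86241 ≈ 7.3528)
665 - s = 665 - 1*634115/86241 = 665 - 634115/86241 = 56716150/86241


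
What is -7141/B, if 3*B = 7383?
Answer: -7141/2461 ≈ -2.9017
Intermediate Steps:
B = 2461 (B = (1/3)*7383 = 2461)
-7141/B = -7141/2461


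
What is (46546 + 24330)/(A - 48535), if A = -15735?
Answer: -35438/32135 ≈ -1.1028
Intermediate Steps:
(46546 + 24330)/(A - 48535) = (46546 + 24330)/(-15735 - 48535) = 70876/(-64270) = 70876*(-1/64270) = -35438/32135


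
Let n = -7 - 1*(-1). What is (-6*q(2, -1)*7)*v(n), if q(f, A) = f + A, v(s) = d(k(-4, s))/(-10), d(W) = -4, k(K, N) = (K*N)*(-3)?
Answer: -84/5 ≈ -16.800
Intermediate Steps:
k(K, N) = -3*K*N
n = -6 (n = -7 + 1 = -6)
v(s) = ⅖ (v(s) = -4/(-10) = -4*(-⅒) = ⅖)
q(f, A) = A + f
(-6*q(2, -1)*7)*v(n) = (-6*(-1 + 2)*7)*(⅖) = (-6*1*7)*(⅖) = -6*7*(⅖) = -42*⅖ = -84/5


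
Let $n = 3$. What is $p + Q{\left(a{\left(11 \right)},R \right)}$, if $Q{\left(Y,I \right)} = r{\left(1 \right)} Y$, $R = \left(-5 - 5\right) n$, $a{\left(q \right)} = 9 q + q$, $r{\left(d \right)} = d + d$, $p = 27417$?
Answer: $27637$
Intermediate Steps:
$r{\left(d \right)} = 2 d$
$a{\left(q \right)} = 10 q$
$R = -30$ ($R = \left(-5 - 5\right) 3 = \left(-10\right) 3 = -30$)
$Q{\left(Y,I \right)} = 2 Y$ ($Q{\left(Y,I \right)} = 2 \cdot 1 Y = 2 Y$)
$p + Q{\left(a{\left(11 \right)},R \right)} = 27417 + 2 \cdot 10 \cdot 11 = 27417 + 2 \cdot 110 = 27417 + 220 = 27637$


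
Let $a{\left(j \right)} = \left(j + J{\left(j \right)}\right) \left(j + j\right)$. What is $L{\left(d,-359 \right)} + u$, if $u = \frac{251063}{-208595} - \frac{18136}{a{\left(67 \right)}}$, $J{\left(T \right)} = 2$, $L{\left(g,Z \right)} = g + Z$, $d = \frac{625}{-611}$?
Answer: $- \frac{213993454464389}{589208492535} \approx -363.19$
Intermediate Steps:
$d = - \frac{625}{611}$ ($d = 625 \left(- \frac{1}{611}\right) = - \frac{625}{611} \approx -1.0229$)
$L{\left(g,Z \right)} = Z + g$
$a{\left(j \right)} = 2 j \left(2 + j\right)$ ($a{\left(j \right)} = \left(j + 2\right) \left(j + j\right) = \left(2 + j\right) 2 j = 2 j \left(2 + j\right)$)
$u = - \frac{3052203709}{964334685}$ ($u = \frac{251063}{-208595} - \frac{18136}{2 \cdot 67 \left(2 + 67\right)} = 251063 \left(- \frac{1}{208595}\right) - \frac{18136}{2 \cdot 67 \cdot 69} = - \frac{251063}{208595} - \frac{18136}{9246} = - \frac{251063}{208595} - \frac{9068}{4623} = - \frac{3052203709}{964334685} \approx -3.1651$)
$L{\left(d,-359 \right)} + u = \left(-359 - \frac{625}{611}\right) - \frac{3052203709}{964334685} = - \frac{219974}{611} - \frac{3052203709}{964334685} = - \frac{213993454464389}{589208492535}$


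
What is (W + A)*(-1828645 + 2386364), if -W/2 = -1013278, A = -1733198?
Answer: 163611330402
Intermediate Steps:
W = 2026556 (W = -2*(-1013278) = 2026556)
(W + A)*(-1828645 + 2386364) = (2026556 - 1733198)*(-1828645 + 2386364) = 293358*557719 = 163611330402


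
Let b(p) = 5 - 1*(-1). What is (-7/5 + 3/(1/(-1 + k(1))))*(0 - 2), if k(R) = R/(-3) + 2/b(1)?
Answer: 44/5 ≈ 8.8000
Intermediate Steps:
b(p) = 6 (b(p) = 5 + 1 = 6)
k(R) = ⅓ - R/3 (k(R) = R/(-3) + 2/6 = R*(-⅓) + 2*(⅙) = -R/3 + ⅓ = ⅓ - R/3)
(-7/5 + 3/(1/(-1 + k(1))))*(0 - 2) = (-7/5 + 3/(1/(-1 + (⅓ - ⅓*1))))*(0 - 2) = (-7*⅕ + 3/(1/(-1 + (⅓ - ⅓))))*(-2) = (-7/5 + 3/(1/(-1 + 0)))*(-2) = (-7/5 + 3/(1/(-1)))*(-2) = (-7/5 + 3/(-1))*(-2) = (-7/5 + 3*(-1))*(-2) = (-7/5 - 3)*(-2) = -22/5*(-2) = 44/5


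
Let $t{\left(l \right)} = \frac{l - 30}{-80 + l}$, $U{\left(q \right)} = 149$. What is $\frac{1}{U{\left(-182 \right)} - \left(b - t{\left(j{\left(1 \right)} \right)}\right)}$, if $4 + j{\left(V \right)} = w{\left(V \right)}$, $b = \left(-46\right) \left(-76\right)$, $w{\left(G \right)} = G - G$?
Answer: $- \frac{42}{140557} \approx -0.00029881$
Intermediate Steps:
$w{\left(G \right)} = 0$
$b = 3496$
$j{\left(V \right)} = -4$ ($j{\left(V \right)} = -4 + 0 = -4$)
$t{\left(l \right)} = \frac{-30 + l}{-80 + l}$
$\frac{1}{U{\left(-182 \right)} - \left(b - t{\left(j{\left(1 \right)} \right)}\right)} = \frac{1}{149 - \left(3496 - \frac{-30 - 4}{-80 - 4}\right)} = \frac{1}{149 - \left(3496 - \frac{1}{-84} \left(-34\right)\right)} = \frac{1}{149 - \frac{146815}{42}} = \frac{1}{- \frac{140557}{42}} = - \frac{42}{140557}$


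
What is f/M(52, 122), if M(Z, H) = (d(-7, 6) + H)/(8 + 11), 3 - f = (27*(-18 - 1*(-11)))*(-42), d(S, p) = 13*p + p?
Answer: -150765/206 ≈ -731.87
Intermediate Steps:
d(S, p) = 14*p
f = -7935 (f = 3 - 27*(-18 - 1*(-11))*(-42) = 3 - 27*(-18 + 11)*(-42) = 3 - 27*(-7)*(-42) = 3 - (-189)*(-42) = 3 - 1*7938 = 3 - 7938 = -7935)
M(Z, H) = 84/19 + H/19 (M(Z, H) = (14*6 + H)/(8 + 11) = (84 + H)/19 = (84 + H)*(1/19) = 84/19 + H/19)
f/M(52, 122) = -7935/(84/19 + (1/19)*122) = -7935/(84/19 + 122/19) = -7935/206/19 = -7935*19/206 = -150765/206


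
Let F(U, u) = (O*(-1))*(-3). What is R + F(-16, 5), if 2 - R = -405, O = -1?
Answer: 404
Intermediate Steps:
R = 407 (R = 2 - 1*(-405) = 2 + 405 = 407)
F(U, u) = -3 (F(U, u) = -1*(-1)*(-3) = 1*(-3) = -3)
R + F(-16, 5) = 407 - 3 = 404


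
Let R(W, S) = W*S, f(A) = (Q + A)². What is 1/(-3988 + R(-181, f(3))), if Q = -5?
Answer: -1/4712 ≈ -0.00021222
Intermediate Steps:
f(A) = (-5 + A)²
R(W, S) = S*W
1/(-3988 + R(-181, f(3))) = 1/(-3988 + (-5 + 3)²*(-181)) = 1/(-3988 + (-2)²*(-181)) = 1/(-3988 + 4*(-181)) = 1/(-3988 - 724) = 1/(-4712) = -1/4712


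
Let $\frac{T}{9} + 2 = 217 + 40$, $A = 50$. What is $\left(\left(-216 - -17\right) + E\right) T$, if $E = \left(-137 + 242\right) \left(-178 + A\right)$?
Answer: $-31301505$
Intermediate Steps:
$E = -13440$ ($E = \left(-137 + 242\right) \left(-178 + 50\right) = 105 \left(-128\right) = -13440$)
$T = 2295$ ($T = -18 + 9 \left(217 + 40\right) = -18 + 9 \cdot 257 = -18 + 2313 = 2295$)
$\left(\left(-216 - -17\right) + E\right) T = \left(\left(-216 - -17\right) - 13440\right) 2295 = \left(\left(-216 + 17\right) - 13440\right) 2295 = \left(-199 - 13440\right) 2295 = \left(-13639\right) 2295 = -31301505$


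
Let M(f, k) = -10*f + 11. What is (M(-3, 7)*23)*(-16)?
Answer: -15088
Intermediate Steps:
M(f, k) = 11 - 10*f
(M(-3, 7)*23)*(-16) = ((11 - 10*(-3))*23)*(-16) = ((11 + 30)*23)*(-16) = (41*23)*(-16) = 943*(-16) = -15088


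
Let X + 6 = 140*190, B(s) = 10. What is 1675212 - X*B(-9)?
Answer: 1409272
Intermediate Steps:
X = 26594 (X = -6 + 140*190 = -6 + 26600 = 26594)
1675212 - X*B(-9) = 1675212 - 26594*10 = 1675212 - 1*265940 = 1675212 - 265940 = 1409272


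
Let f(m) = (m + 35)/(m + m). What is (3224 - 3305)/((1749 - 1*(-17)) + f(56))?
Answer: -16/349 ≈ -0.045845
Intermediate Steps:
f(m) = (35 + m)/(2*m) (f(m) = (35 + m)/((2*m)) = (35 + m)*(1/(2*m)) = (35 + m)/(2*m))
(3224 - 3305)/((1749 - 1*(-17)) + f(56)) = (3224 - 3305)/((1749 - 1*(-17)) + (½)*(35 + 56)/56) = -81/((1749 + 17) + (½)*(1/56)*91) = -81/(1766 + 13/16) = -81/28269/16 = -81*16/28269 = -16/349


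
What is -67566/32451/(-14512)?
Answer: 11261/78488152 ≈ 0.00014347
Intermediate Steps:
-67566/32451/(-14512) = -67566*1/32451*(-1/14512) = -22522/10817*(-1/14512) = 11261/78488152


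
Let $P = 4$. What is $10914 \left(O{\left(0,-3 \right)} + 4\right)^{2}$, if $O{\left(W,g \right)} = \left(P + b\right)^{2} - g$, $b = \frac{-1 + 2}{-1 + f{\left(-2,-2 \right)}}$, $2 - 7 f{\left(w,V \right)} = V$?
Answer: $\frac{28172672}{27} \approx 1.0434 \cdot 10^{6}$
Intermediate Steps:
$f{\left(w,V \right)} = \frac{2}{7} - \frac{V}{7}$
$b = - \frac{7}{3}$ ($b = \frac{-1 + 2}{-1 + \left(\frac{2}{7} - - \frac{2}{7}\right)} = 1 \frac{1}{-1 + \left(\frac{2}{7} + \frac{2}{7}\right)} = 1 \frac{1}{-1 + \frac{4}{7}} = 1 \frac{1}{- \frac{3}{7}} = 1 \left(- \frac{7}{3}\right) = - \frac{7}{3} \approx -2.3333$)
$O{\left(W,g \right)} = \frac{25}{9} - g$ ($O{\left(W,g \right)} = \left(4 - \frac{7}{3}\right)^{2} - g = \left(\frac{5}{3}\right)^{2} - g = \frac{25}{9} - g$)
$10914 \left(O{\left(0,-3 \right)} + 4\right)^{2} = 10914 \left(\left(\frac{25}{9} - -3\right) + 4\right)^{2} = 10914 \left(\left(\frac{25}{9} + 3\right) + 4\right)^{2} = 10914 \left(\frac{52}{9} + 4\right)^{2} = 10914 \left(\frac{88}{9}\right)^{2} = 10914 \cdot \frac{7744}{81} = \frac{28172672}{27}$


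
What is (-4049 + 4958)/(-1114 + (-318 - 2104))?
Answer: -909/3536 ≈ -0.25707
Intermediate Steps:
(-4049 + 4958)/(-1114 + (-318 - 2104)) = 909/(-1114 - 2422) = 909/(-3536) = 909*(-1/3536) = -909/3536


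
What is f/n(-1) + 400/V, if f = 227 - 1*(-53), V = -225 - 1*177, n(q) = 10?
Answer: 5428/201 ≈ 27.005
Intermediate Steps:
V = -402 (V = -225 - 177 = -402)
f = 280 (f = 227 + 53 = 280)
f/n(-1) + 400/V = 280/10 + 400/(-402) = 280*(⅒) + 400*(-1/402) = 28 - 200/201 = 5428/201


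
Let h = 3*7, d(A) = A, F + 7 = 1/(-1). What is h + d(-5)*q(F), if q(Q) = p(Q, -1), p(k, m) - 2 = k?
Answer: 51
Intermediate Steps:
p(k, m) = 2 + k
F = -8 (F = -7 + 1/(-1) = -7 + 1*(-1) = -7 - 1 = -8)
q(Q) = 2 + Q
h = 21
h + d(-5)*q(F) = 21 - 5*(2 - 8) = 21 - 5*(-6) = 21 + 30 = 51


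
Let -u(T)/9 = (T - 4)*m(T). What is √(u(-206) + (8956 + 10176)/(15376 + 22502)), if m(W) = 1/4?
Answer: √678640694586/37878 ≈ 21.749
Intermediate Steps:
m(W) = ¼
u(T) = 9 - 9*T/4 (u(T) = -9*(T - 4)/4 = -9*(-4 + T)/4 = -9*(-1 + T/4) = 9 - 9*T/4)
√(u(-206) + (8956 + 10176)/(15376 + 22502)) = √((9 - 9/4*(-206)) + (8956 + 10176)/(15376 + 22502)) = √((9 + 927/2) + 19132/37878) = √(945/2 + 19132*(1/37878)) = √(945/2 + 9566/18939) = √(17916487/37878) = √678640694586/37878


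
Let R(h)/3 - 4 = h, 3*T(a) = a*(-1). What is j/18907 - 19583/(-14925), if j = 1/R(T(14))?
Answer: 740496637/564373950 ≈ 1.3121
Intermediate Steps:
T(a) = -a/3 (T(a) = (a*(-1))/3 = (-a)/3 = -a/3)
R(h) = 12 + 3*h
j = -1/2 (j = 1/(12 + 3*(-1/3*14)) = 1/(12 + 3*(-14/3)) = 1/(12 - 14) = 1/(-2) = -1/2 ≈ -0.50000)
j/18907 - 19583/(-14925) = -1/2/18907 - 19583/(-14925) = -1/2*1/18907 - 19583*(-1/14925) = -1/37814 + 19583/14925 = 740496637/564373950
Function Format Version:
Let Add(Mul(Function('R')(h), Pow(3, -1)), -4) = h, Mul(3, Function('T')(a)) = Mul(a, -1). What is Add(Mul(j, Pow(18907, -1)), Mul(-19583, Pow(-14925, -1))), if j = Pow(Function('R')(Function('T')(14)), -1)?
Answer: Rational(740496637, 564373950) ≈ 1.3121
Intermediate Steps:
Function('T')(a) = Mul(Rational(-1, 3), a) (Function('T')(a) = Mul(Rational(1, 3), Mul(a, -1)) = Mul(Rational(1, 3), Mul(-1, a)) = Mul(Rational(-1, 3), a))
Function('R')(h) = Add(12, Mul(3, h))
j = Rational(-1, 2) (j = Pow(Add(12, Mul(3, Mul(Rational(-1, 3), 14))), -1) = Pow(Add(12, Mul(3, Rational(-14, 3))), -1) = Pow(Add(12, -14), -1) = Pow(-2, -1) = Rational(-1, 2) ≈ -0.50000)
Add(Mul(j, Pow(18907, -1)), Mul(-19583, Pow(-14925, -1))) = Add(Mul(Rational(-1, 2), Pow(18907, -1)), Mul(-19583, Pow(-14925, -1))) = Add(Mul(Rational(-1, 2), Rational(1, 18907)), Mul(-19583, Rational(-1, 14925))) = Add(Rational(-1, 37814), Rational(19583, 14925)) = Rational(740496637, 564373950)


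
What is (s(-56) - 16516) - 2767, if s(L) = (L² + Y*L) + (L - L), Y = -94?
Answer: -10883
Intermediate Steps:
s(L) = L² - 94*L (s(L) = (L² - 94*L) + (L - L) = (L² - 94*L) + 0 = L² - 94*L)
(s(-56) - 16516) - 2767 = (-56*(-94 - 56) - 16516) - 2767 = (-56*(-150) - 16516) - 2767 = (8400 - 16516) - 2767 = -8116 - 2767 = -10883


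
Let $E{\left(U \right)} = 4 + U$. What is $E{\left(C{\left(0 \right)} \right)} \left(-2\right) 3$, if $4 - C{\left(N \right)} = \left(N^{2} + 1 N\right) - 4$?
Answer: $-72$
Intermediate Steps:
$C{\left(N \right)} = 8 - N - N^{2}$ ($C{\left(N \right)} = 4 - \left(\left(N^{2} + 1 N\right) - 4\right) = 4 - \left(\left(N^{2} + N\right) - 4\right) = 4 - \left(\left(N + N^{2}\right) - 4\right) = 4 - \left(-4 + N + N^{2}\right) = 8 - N - N^{2}$)
$E{\left(C{\left(0 \right)} \right)} \left(-2\right) 3 = \left(4 - -8\right) \left(-2\right) 3 = \left(4 + \left(8 + 0 - 0\right)\right) \left(-2\right) 3 = \left(4 + \left(8 + 0 + 0\right)\right) \left(-2\right) 3 = \left(4 + 8\right) \left(-2\right) 3 = 12 \left(-2\right) 3 = \left(-24\right) 3 = -72$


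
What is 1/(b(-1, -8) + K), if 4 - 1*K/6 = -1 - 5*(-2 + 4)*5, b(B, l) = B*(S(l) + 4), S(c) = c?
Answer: 1/334 ≈ 0.0029940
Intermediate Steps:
b(B, l) = B*(4 + l) (b(B, l) = B*(l + 4) = B*(4 + l))
K = 330 (K = 24 - 6*(-1 - 5*(-2 + 4)*5) = 24 - 6*(-1 - 10*5) = 24 - 6*(-1 - 5*10) = 24 - 6*(-1 - 50) = 24 - 6*(-51) = 24 + 306 = 330)
1/(b(-1, -8) + K) = 1/(-(4 - 8) + 330) = 1/(-1*(-4) + 330) = 1/(4 + 330) = 1/334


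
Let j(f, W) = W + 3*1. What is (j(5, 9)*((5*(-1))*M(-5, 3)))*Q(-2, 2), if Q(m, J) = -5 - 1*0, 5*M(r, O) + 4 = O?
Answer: -60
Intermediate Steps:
j(f, W) = 3 + W (j(f, W) = W + 3 = 3 + W)
M(r, O) = -⅘ + O/5
Q(m, J) = -5 (Q(m, J) = -5 + 0 = -5)
(j(5, 9)*((5*(-1))*M(-5, 3)))*Q(-2, 2) = ((3 + 9)*((5*(-1))*(-⅘ + (⅕)*3)))*(-5) = (12*(-5*(-⅘ + ⅗)))*(-5) = (12*(-5*(-⅕)))*(-5) = (12*1)*(-5) = 12*(-5) = -60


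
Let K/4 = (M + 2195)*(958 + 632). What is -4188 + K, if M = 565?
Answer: 17549412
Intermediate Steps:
K = 17553600 (K = 4*((565 + 2195)*(958 + 632)) = 4*(2760*1590) = 4*4388400 = 17553600)
-4188 + K = -4188 + 17553600 = 17549412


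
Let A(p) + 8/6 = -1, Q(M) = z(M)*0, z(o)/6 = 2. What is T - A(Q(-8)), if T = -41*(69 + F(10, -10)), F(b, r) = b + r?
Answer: -8480/3 ≈ -2826.7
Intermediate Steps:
z(o) = 12 (z(o) = 6*2 = 12)
Q(M) = 0 (Q(M) = 12*0 = 0)
A(p) = -7/3 (A(p) = -4/3 - 1 = -7/3)
T = -2829 (T = -41*(69 + (10 - 10)) = -41*(69 + 0) = -41*69 = -2829)
T - A(Q(-8)) = -2829 - 1*(-7/3) = -2829 + 7/3 = -8480/3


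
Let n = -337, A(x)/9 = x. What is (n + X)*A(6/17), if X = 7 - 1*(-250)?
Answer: -4320/17 ≈ -254.12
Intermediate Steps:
A(x) = 9*x
X = 257 (X = 7 + 250 = 257)
(n + X)*A(6/17) = (-337 + 257)*(9*(6/17)) = -720*6*(1/17) = -720*6/17 = -80*54/17 = -4320/17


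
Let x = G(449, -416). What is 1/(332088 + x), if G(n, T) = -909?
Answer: 1/331179 ≈ 3.0195e-6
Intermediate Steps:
x = -909
1/(332088 + x) = 1/(332088 - 909) = 1/331179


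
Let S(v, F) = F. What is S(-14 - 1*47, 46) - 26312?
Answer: -26266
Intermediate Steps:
S(-14 - 1*47, 46) - 26312 = 46 - 26312 = -26266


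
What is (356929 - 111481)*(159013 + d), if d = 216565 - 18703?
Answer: 87594255000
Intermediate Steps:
d = 197862
(356929 - 111481)*(159013 + d) = (356929 - 111481)*(159013 + 197862) = 245448*356875 = 87594255000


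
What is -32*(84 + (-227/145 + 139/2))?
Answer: -704976/145 ≈ -4861.9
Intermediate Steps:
-32*(84 + (-227/145 + 139/2)) = -32*(84 + 19701/290) = -32*44061/290 = -704976/145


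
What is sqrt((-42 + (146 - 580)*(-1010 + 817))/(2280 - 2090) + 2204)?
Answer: 2*sqrt(238678)/19 ≈ 51.426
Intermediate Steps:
sqrt((-42 + (146 - 580)*(-1010 + 817))/(2280 - 2090) + 2204) = sqrt((-42 - 434*(-193))/190 + 2204) = sqrt((-42 + 83762)*(1/190) + 2204) = sqrt(83720*(1/190) + 2204) = sqrt(8372/19 + 2204) = sqrt(50248/19) = 2*sqrt(238678)/19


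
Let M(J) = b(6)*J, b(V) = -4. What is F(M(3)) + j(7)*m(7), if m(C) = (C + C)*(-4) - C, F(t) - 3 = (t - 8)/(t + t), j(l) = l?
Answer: -2623/6 ≈ -437.17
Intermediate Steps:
M(J) = -4*J
F(t) = 3 + (-8 + t)/(2*t) (F(t) = 3 + (t - 8)/(t + t) = 3 + (-8 + t)/((2*t)) = 3 + (-8 + t)*(1/(2*t)) = 3 + (-8 + t)/(2*t))
m(C) = -9*C (m(C) = (2*C)*(-4) - C = -8*C - C = -9*C)
F(M(3)) + j(7)*m(7) = (7/2 - 4/((-4*3))) + 7*(-9*7) = (7/2 - 4/(-12)) + 7*(-63) = (7/2 - 4*(-1/12)) - 441 = (7/2 + ⅓) - 441 = 23/6 - 441 = -2623/6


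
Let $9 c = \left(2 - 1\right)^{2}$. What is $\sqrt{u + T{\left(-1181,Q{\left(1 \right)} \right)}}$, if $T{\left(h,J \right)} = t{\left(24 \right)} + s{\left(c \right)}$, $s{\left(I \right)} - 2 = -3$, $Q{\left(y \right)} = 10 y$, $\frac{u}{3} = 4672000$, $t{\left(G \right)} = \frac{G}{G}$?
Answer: $80 \sqrt{2190} \approx 3743.8$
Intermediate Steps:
$t{\left(G \right)} = 1$
$u = 14016000$ ($u = 3 \cdot 4672000 = 14016000$)
$c = \frac{1}{9}$ ($c = \frac{\left(2 - 1\right)^{2}}{9} = \frac{1^{2}}{9} = \frac{1}{9} \cdot 1 = \frac{1}{9} \approx 0.11111$)
$s{\left(I \right)} = -1$ ($s{\left(I \right)} = 2 - 3 = -1$)
$T{\left(h,J \right)} = 0$ ($T{\left(h,J \right)} = 1 - 1 = 0$)
$\sqrt{u + T{\left(-1181,Q{\left(1 \right)} \right)}} = \sqrt{14016000 + 0} = \sqrt{14016000} = 80 \sqrt{2190}$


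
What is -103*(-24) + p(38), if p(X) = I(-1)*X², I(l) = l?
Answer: 1028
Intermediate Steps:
p(X) = -X²
-103*(-24) + p(38) = -103*(-24) - 1*38² = 2472 - 1*1444 = 2472 - 1444 = 1028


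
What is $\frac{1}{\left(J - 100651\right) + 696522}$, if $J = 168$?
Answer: $\frac{1}{596039} \approx 1.6777 \cdot 10^{-6}$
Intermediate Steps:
$\frac{1}{\left(J - 100651\right) + 696522} = \frac{1}{\left(168 - 100651\right) + 696522} = \frac{1}{-100483 + 696522} = \frac{1}{596039}$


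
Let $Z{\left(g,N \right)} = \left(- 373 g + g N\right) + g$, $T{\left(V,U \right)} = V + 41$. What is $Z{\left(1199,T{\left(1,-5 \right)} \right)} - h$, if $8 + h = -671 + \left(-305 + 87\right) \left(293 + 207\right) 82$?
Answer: $8543009$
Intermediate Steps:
$T{\left(V,U \right)} = 41 + V$
$Z{\left(g,N \right)} = - 372 g + N g$ ($Z{\left(g,N \right)} = \left(- 373 g + N g\right) + g = - 372 g + N g$)
$h = -8938679$ ($h = -8 + \left(-671 + \left(-305 + 87\right) \left(293 + 207\right) 82\right) = -8 + \left(-671 + \left(-218\right) 500 \cdot 82\right) = -8 - 8938671 = -8938679$)
$Z{\left(1199,T{\left(1,-5 \right)} \right)} - h = 1199 \left(-372 + \left(41 + 1\right)\right) - -8938679 = 1199 \left(-372 + 42\right) + 8938679 = 1199 \left(-330\right) + 8938679 = -395670 + 8938679 = 8543009$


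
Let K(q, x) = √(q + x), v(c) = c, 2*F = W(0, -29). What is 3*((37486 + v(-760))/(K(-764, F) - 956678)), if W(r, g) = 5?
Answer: -210809737368/1830465592891 - 110178*I*√3046/1830465592891 ≈ -0.11517 - 3.322e-6*I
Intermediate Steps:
F = 5/2 (F = (½)*5 = 5/2 ≈ 2.5000)
3*((37486 + v(-760))/(K(-764, F) - 956678)) = 3*((37486 - 760)/(√(-764 + 5/2) - 956678)) = 3*(36726/(√(-1523/2) - 956678)) = 3*(36726/(I*√3046/2 - 956678)) = 3*(36726/(-956678 + I*√3046/2)) = 110178/(-956678 + I*√3046/2)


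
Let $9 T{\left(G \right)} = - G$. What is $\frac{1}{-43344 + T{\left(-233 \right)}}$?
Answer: $- \frac{9}{389863} \approx -2.3085 \cdot 10^{-5}$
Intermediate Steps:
$T{\left(G \right)} = - \frac{G}{9}$ ($T{\left(G \right)} = \frac{\left(-1\right) G}{9} = - \frac{G}{9}$)
$\frac{1}{-43344 + T{\left(-233 \right)}} = \frac{1}{-43344 - - \frac{233}{9}} = \frac{1}{-43344 + \frac{233}{9}} = \frac{1}{- \frac{389863}{9}} = - \frac{9}{389863}$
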